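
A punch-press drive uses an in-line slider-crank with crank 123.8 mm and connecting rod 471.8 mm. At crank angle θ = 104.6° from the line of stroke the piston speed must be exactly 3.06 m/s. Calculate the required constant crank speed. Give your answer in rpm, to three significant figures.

262

For an in-line slider-crank, |v_piston| = rω|sinθ|·[1 + r cosθ/√(L² − r² sin²θ)].
With r = 0.1238 m, L = 0.4718 m, θ = 104.6°: the bracketed kinematic factor |dx/dθ| = 0.11161 m.
ω = v/|dx/dθ| = 3.06/0.11161 = 27.417 rad/s.
N = 60ω/(2π) = 261.81 rpm.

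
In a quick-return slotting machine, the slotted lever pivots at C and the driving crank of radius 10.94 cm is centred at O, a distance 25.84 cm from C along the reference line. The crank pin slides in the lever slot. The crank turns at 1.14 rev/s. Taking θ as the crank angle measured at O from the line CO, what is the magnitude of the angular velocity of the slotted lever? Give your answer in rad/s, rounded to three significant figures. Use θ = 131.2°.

1.15

ω = 7.163 rad/s (from 1.14 rev/s).
Crank pin A relative to C: A = (d + r cosθ, r sinθ); lever angle φ = atan2(r sinθ, d + r cosθ).
Differentiating tanφ: φ̇ = rω(d cosθ + r)/(d² + r² + 2dr cosθ).
d² + r² + 2dr cosθ = |CA|² = 0.041498 m²;  d cosθ + r = -0.060805 m.
|ω_lever| = |0.1094·7.163·-0.060805| / 0.041498 = 1.1482 rad/s.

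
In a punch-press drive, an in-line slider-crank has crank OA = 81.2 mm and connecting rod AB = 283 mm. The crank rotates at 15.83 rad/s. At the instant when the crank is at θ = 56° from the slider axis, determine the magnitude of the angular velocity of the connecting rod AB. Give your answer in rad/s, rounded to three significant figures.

2.61

ω = 15.83 rad/s
The rod makes angle φ with the slider axis where L sinφ = r sinθ; differentiating, L cosφ·φ̇ = r ω cosθ.
L cosφ = √(L² − r² sin²θ) = 0.27488 m.
|ω_rod| = r ω |cosθ| / √(L² − r² sin²θ) = 0.0812·15.83·0.55919/0.27488 = 2.6149 rad/s.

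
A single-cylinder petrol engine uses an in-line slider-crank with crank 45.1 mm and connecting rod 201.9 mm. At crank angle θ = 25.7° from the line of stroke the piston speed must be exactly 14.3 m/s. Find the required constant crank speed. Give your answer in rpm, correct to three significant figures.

For an in-line slider-crank, |v_piston| = rω|sinθ|·[1 + r cosθ/√(L² − r² sin²θ)].
With r = 0.0451 m, L = 0.2019 m, θ = 25.7°: the bracketed kinematic factor |dx/dθ| = 0.023513 m.
ω = v/|dx/dθ| = 14.3/0.023513 = 608.17 rad/s.
N = 60ω/(2π) = 5807.6 rpm.

5810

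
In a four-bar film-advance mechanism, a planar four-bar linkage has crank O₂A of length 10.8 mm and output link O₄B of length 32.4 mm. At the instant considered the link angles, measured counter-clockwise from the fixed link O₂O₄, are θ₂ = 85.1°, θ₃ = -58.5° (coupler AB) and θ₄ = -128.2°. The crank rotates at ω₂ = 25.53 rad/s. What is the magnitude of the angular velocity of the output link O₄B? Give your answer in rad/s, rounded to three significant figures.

5.38

ω₂ = 25.53 rad/s
Differentiating the loop-closure r₂e^{iθ₂}+r₃e^{iθ₃}=r₁+r₄e^{iθ₄} gives r₂ω₂e^{iθ₂}+r₃ω₃e^{iθ₃}=r₄ω₄e^{iθ₄}.
Eliminating the other unknown: ω₄ = r₂ω₂ sin(θ₂−θ₃) / [r₄ sin(θ₄−θ₃)].
Numerator sine = +0.59342; denominator sine = -0.93789.
Result = 0.0108·25.53·(+0.59342) / (0.0324·(-0.93789)) = -5.3844 rad/s; magnitude 5.3844 rad/s.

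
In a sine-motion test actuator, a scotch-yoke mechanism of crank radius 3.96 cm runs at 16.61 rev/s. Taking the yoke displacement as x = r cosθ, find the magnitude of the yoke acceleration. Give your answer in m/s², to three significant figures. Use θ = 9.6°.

ω = 104.4 rad/s (from 16.61 rev/s).
x = r cosθ ⇒ ẍ = −rω² cosθ (ω constant).
|a| = rω²|cosθ| = 0.0396·(104.4)²·|cos 9.6°| = 425.27 m/s².

425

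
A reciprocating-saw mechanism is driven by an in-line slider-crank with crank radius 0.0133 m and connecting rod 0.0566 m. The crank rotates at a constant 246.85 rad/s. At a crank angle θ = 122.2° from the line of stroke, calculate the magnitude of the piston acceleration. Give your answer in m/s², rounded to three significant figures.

514

ω = 246.8 rad/s
x(θ) = r cosθ + √(L² − r² sin²θ); with ω constant, a = ω²·d²x/dθ².
d²x/dθ² = −r cosθ − r²(cos2θ)/√u − r⁴ sin²2θ/(4u^{3/2}),  u = L² − r² sin²θ = 0.0030769 m².
Substituting r = 0.0133 m, L = 0.0566 m, θ = 122.2°: d²x/dθ² = +0.0084279 m.
a = ω²·d²x/dθ² = (246.8)²·(+0.0084279) = +513.55 m/s²;  |a| = 513.55 m/s².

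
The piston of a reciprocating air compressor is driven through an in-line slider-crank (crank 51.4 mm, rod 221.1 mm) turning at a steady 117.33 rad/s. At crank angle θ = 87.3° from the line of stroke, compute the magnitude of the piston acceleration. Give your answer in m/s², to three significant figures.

ω = 117.3 rad/s
x(θ) = r cosθ + √(L² − r² sin²θ); with ω constant, a = ω²·d²x/dθ².
d²x/dθ² = −r cosθ − r²(cos2θ)/√u − r⁴ sin²2θ/(4u^{3/2}),  u = L² − r² sin²θ = 0.0462491 m².
Substituting r = 0.0514 m, L = 0.2211 m, θ = 87.3°: d²x/dθ² = +0.0098076 m.
a = ω²·d²x/dθ² = (117.3)²·(+0.0098076) = +135.02 m/s²;  |a| = 135.02 m/s².

135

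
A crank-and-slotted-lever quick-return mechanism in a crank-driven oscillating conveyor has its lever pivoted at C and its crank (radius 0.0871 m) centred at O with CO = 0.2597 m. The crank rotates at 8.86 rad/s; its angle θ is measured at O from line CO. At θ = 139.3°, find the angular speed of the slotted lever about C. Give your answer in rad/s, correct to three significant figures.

ω = 8.86 rad/s
Crank pin A relative to C: A = (d + r cosθ, r sinθ); lever angle φ = atan2(r sinθ, d + r cosθ).
Differentiating tanφ: φ̇ = rω(d cosθ + r)/(d² + r² + 2dr cosθ).
d² + r² + 2dr cosθ = |CA|² = 0.0407327 m²;  d cosθ + r = -0.10979 m.
|ω_lever| = |0.0871·8.86·-0.10979| / 0.0407327 = 2.08 rad/s.

2.08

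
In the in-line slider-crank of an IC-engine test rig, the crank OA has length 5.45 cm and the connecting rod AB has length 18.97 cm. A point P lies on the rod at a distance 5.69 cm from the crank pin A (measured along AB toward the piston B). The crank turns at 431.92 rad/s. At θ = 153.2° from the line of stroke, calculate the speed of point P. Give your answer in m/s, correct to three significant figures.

ω = 431.9 rad/s.  Crank-pin speed |V_A| = rω = 23.54 m/s, perpendicular to OA.
Rod angle: sinφ = −(r/L) sinθ ⇒ φ = -7.443°; ω_rod = −rω cosθ/√(L²−r²sin²θ) = +111.7 rad/s.
V_P = V_A + ω_rod × AP, with AP = 0.0569 m along the rod.
Components: V_Px = −rω sinθ − a·ω_rod·sinφ = -9.7902 m/s;  V_Py = rω cosθ + a·ω_rod·cosφ = -14.709 m/s.
|V_P| = √(V_Px² + V_Py²) = 17.669 m/s.

17.7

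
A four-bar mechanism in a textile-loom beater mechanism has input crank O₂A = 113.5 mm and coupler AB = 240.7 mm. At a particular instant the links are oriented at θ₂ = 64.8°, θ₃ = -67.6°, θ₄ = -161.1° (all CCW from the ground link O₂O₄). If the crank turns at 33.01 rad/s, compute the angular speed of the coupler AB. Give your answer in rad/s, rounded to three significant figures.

11.2

ω₂ = 33.01 rad/s
Differentiating the loop-closure r₂e^{iθ₂}+r₃e^{iθ₃}=r₁+r₄e^{iθ₄} gives r₂ω₂e^{iθ₂}+r₃ω₃e^{iθ₃}=r₄ω₄e^{iθ₄}.
Eliminating the other unknown: ω₃ = r₂ω₂ sin(θ₄−θ₂) / [r₃ sin(θ₃−θ₄)].
Numerator sine = +0.71813; denominator sine = +0.99813.
Result = 0.1135·33.01·(+0.71813) / (0.2407·(+0.99813)) = +11.199 rad/s; magnitude 11.199 rad/s.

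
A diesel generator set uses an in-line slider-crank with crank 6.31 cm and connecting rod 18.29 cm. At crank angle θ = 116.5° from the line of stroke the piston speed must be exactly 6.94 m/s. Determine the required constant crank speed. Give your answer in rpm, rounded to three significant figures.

For an in-line slider-crank, |v_piston| = rω|sinθ|·[1 + r cosθ/√(L² − r² sin²θ)].
With r = 0.0631 m, L = 0.1829 m, θ = 116.5°: the bracketed kinematic factor |dx/dθ| = 0.047331 m.
ω = v/|dx/dθ| = 6.94/0.047331 = 146.63 rad/s.
N = 60ω/(2π) = 1400.2 rpm.

1400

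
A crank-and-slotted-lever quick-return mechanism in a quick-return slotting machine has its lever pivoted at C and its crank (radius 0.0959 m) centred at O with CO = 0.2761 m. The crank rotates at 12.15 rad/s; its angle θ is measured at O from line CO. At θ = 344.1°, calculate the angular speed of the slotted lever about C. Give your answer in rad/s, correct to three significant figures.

ω = 12.15 rad/s
Crank pin A relative to C: A = (d + r cosθ, r sinθ); lever angle φ = atan2(r sinθ, d + r cosθ).
Differentiating tanφ: φ̇ = rω(d cosθ + r)/(d² + r² + 2dr cosθ).
d² + r² + 2dr cosθ = |CA|² = 0.136358 m²;  d cosθ + r = +0.36144 m.
|ω_lever| = |0.0959·12.15·+0.36144| / 0.136358 = 3.0885 rad/s.

3.09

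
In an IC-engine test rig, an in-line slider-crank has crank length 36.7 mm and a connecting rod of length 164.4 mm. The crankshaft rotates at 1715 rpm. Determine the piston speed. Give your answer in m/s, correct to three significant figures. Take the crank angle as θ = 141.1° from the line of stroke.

3.41

ω = 2π·1715/60 = 179.6 rad/s
For an in-line slider-crank, x = r cosθ + √(L² − r² sin²θ), so v = −rω sinθ·[1 + r cosθ/√(L² − r² sin²θ)].
With r = 0.0367 m, L = 0.1644 m, θ = 141.1°: √(L² − r² sin²θ) = 0.16278 m.
v = −0.0367·179.6·0.62796·[1 + 0.0367·-0.77824/0.16278] = -3.4127 m/s.
|v| = 3.4127 m/s.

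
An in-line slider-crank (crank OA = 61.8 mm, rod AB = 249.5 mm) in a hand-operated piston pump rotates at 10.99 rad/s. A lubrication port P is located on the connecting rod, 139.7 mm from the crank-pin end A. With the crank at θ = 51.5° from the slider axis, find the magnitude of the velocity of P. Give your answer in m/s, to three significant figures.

0.608

ω = 10.99 rad/s.  Crank-pin speed |V_A| = rω = 0.67918 m/s, perpendicular to OA.
Rod angle: sinφ = −(r/L) sinθ ⇒ φ = -11.177°; ω_rod = −rω cosθ/√(L²−r²sin²θ) = -1.7274 rad/s.
V_P = V_A + ω_rod × AP, with AP = 0.1397 m along the rod.
Components: V_Px = −rω sinθ − a·ω_rod·sinφ = -0.57831 m/s;  V_Py = rω cosθ + a·ω_rod·cosφ = +0.18607 m/s.
|V_P| = √(V_Px² + V_Py²) = 0.60751 m/s.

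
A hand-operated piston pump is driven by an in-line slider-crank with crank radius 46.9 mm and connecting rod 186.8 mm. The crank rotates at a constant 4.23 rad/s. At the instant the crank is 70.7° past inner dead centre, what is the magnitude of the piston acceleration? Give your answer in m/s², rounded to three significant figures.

0.109

ω = 4.23 rad/s
x(θ) = r cosθ + √(L² − r² sin²θ); with ω constant, a = ω²·d²x/dθ².
d²x/dθ² = −r cosθ − r²(cos2θ)/√u − r⁴ sin²2θ/(4u^{3/2}),  u = L² − r² sin²θ = 0.0329349 m².
Substituting r = 0.0469 m, L = 0.1868 m, θ = 70.7°: d²x/dθ² = -0.0061075 m.
a = ω²·d²x/dθ² = (4.23)²·(-0.0061075) = -0.10928 m/s²;  |a| = 0.10928 m/s².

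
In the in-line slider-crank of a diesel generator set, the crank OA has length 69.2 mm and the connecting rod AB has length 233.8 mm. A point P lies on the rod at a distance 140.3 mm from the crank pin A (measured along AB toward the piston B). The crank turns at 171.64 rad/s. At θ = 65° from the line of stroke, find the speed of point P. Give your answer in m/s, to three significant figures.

ω = 171.6 rad/s.  Crank-pin speed |V_A| = rω = 11.877 m/s, perpendicular to OA.
Rod angle: sinφ = −(r/L) sinθ ⇒ φ = -15.560°; ω_rod = −rω cosθ/√(L²−r²sin²θ) = -22.287 rad/s.
V_P = V_A + ω_rod × AP, with AP = 0.1403 m along the rod.
Components: V_Px = −rω sinθ − a·ω_rod·sinφ = -11.603 m/s;  V_Py = rω cosθ + a·ω_rod·cosφ = +2.0074 m/s.
|V_P| = √(V_Px² + V_Py²) = 11.776 m/s.

11.8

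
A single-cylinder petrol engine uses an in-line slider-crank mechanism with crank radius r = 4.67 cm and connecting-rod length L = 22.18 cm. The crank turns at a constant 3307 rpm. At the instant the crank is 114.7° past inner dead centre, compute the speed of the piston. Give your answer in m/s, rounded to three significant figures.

13.4

ω = 2π·3307/60 = 346.3 rad/s
For an in-line slider-crank, x = r cosθ + √(L² − r² sin²θ), so v = −rω sinθ·[1 + r cosθ/√(L² − r² sin²θ)].
With r = 0.0467 m, L = 0.2218 m, θ = 114.7°: √(L² − r² sin²θ) = 0.2177 m.
v = −0.0467·346.3·0.90851·[1 + 0.0467·-0.41787/0.2177] = -13.376 m/s.
|v| = 13.376 m/s.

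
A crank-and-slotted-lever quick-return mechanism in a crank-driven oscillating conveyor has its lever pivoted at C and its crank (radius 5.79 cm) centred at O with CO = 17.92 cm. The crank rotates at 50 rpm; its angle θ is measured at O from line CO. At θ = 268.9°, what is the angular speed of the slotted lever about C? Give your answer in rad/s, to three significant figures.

0.471

ω = 5.236 rad/s (from 50 rpm).
Crank pin A relative to C: A = (d + r cosθ, r sinθ); lever angle φ = atan2(r sinθ, d + r cosθ).
Differentiating tanφ: φ̇ = rω(d cosθ + r)/(d² + r² + 2dr cosθ).
d² + r² + 2dr cosθ = |CA|² = 0.0350667 m²;  d cosθ + r = +0.05446 m.
|ω_lever| = |0.0579·5.236·+0.05446| / 0.0350667 = 0.47082 rad/s.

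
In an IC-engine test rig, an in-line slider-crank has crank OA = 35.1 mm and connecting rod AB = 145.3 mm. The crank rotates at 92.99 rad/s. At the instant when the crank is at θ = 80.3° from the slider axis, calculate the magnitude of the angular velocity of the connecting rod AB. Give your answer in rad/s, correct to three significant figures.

3.90

ω = 92.99 rad/s
The rod makes angle φ with the slider axis where L sinφ = r sinθ; differentiating, L cosφ·φ̇ = r ω cosθ.
L cosφ = √(L² − r² sin²θ) = 0.14112 m.
|ω_rod| = r ω |cosθ| / √(L² − r² sin²θ) = 0.0351·92.99·0.16849/0.14112 = 3.897 rad/s.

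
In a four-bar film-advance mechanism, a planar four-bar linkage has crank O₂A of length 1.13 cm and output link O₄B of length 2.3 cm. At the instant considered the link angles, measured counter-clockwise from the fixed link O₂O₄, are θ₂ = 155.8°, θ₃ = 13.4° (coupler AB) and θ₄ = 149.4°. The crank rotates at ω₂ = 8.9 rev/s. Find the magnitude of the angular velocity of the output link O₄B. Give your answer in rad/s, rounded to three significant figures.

24.1

ω₂ = 55.92 rad/s (from 8.9 rev/s).
Differentiating the loop-closure r₂e^{iθ₂}+r₃e^{iθ₃}=r₁+r₄e^{iθ₄} gives r₂ω₂e^{iθ₂}+r₃ω₃e^{iθ₃}=r₄ω₄e^{iθ₄}.
Eliminating the other unknown: ω₄ = r₂ω₂ sin(θ₂−θ₃) / [r₄ sin(θ₄−θ₃)].
Numerator sine = +0.61015; denominator sine = +0.69466.
Result = 0.0113·55.92·(+0.61015) / (0.023·(+0.69466)) = +24.131 rad/s; magnitude 24.131 rad/s.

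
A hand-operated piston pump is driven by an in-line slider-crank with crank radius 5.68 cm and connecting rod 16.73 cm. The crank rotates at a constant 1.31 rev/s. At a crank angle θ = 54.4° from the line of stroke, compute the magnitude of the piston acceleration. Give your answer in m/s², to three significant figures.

ω = 2π·1.31 = 8.231 rad/s
x(θ) = r cosθ + √(L² − r² sin²θ); with ω constant, a = ω²·d²x/dθ².
d²x/dθ² = −r cosθ − r²(cos2θ)/√u − r⁴ sin²2θ/(4u^{3/2}),  u = L² − r² sin²θ = 0.0258563 m².
Substituting r = 0.0568 m, L = 0.1673 m, θ = 54.4°: d²x/dθ² = -0.02716 m.
a = ω²·d²x/dθ² = (8.231)²·(-0.02716) = -1.84 m/s²;  |a| = 1.84 m/s².

1.84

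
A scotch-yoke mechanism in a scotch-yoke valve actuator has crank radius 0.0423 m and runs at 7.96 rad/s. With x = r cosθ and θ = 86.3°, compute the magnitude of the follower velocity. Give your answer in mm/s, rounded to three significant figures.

ω = 7.96 rad/s
x = r cosθ ⇒ ẋ = −rω sinθ.
|v| = rω|sinθ| = 0.0423·7.96·|sin 86.3°| = 0.33601 m/s = 336.01 mm/s.

336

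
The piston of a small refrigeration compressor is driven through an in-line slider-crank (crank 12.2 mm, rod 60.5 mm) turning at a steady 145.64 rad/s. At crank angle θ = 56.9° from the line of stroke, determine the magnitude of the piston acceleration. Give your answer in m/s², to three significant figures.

120

ω = 145.6 rad/s
x(θ) = r cosθ + √(L² − r² sin²θ); with ω constant, a = ω²·d²x/dθ².
d²x/dθ² = −r cosθ − r²(cos2θ)/√u − r⁴ sin²2θ/(4u^{3/2}),  u = L² − r² sin²θ = 0.0035558 m².
Substituting r = 0.0122 m, L = 0.0605 m, θ = 56.9°: d²x/dθ² = -0.005677 m.
a = ω²·d²x/dθ² = (145.6)²·(-0.005677) = -120.42 m/s²;  |a| = 120.42 m/s².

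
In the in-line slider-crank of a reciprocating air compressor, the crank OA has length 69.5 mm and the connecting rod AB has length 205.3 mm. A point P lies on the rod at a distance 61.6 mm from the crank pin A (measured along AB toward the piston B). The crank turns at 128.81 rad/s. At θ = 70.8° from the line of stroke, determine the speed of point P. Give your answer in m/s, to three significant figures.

8.99

ω = 128.8 rad/s.  Crank-pin speed |V_A| = rω = 8.9523 m/s, perpendicular to OA.
Rod angle: sinφ = −(r/L) sinθ ⇒ φ = -18.645°; ω_rod = −rω cosθ/√(L²−r²sin²θ) = -15.135 rad/s.
V_P = V_A + ω_rod × AP, with AP = 0.0616 m along the rod.
Components: V_Px = −rω sinθ − a·ω_rod·sinφ = -8.7524 m/s;  V_Py = rω cosθ + a·ω_rod·cosφ = +2.0607 m/s.
|V_P| = √(V_Px² + V_Py²) = 8.9917 m/s.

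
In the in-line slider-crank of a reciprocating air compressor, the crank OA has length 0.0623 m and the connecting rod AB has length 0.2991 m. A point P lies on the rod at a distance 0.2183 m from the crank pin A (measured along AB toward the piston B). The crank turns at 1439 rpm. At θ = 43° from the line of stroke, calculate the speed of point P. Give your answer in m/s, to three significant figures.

7.36

ω = 150.7 rad/s.  Crank-pin speed |V_A| = rω = 9.3881 m/s, perpendicular to OA.
Rod angle: sinφ = −(r/L) sinθ ⇒ φ = -8.167°; ω_rod = −rω cosθ/√(L²−r²sin²θ) = -23.191 rad/s.
V_P = V_A + ω_rod × AP, with AP = 0.2183 m along the rod.
Components: V_Px = −rω sinθ − a·ω_rod·sinφ = -7.1218 m/s;  V_Py = rω cosθ + a·ω_rod·cosφ = +1.8548 m/s.
|V_P| = √(V_Px² + V_Py²) = 7.3594 m/s.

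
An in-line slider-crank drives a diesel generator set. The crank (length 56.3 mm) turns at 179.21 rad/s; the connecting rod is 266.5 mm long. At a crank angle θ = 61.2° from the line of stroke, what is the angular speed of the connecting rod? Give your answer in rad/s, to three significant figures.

18.6

ω = 179.2 rad/s
The rod makes angle φ with the slider axis where L sinφ = r sinθ; differentiating, L cosφ·φ̇ = r ω cosθ.
L cosφ = √(L² − r² sin²θ) = 0.26189 m.
|ω_rod| = r ω |cosθ| / √(L² − r² sin²θ) = 0.0563·179.2·0.48175/0.26189 = 18.56 rad/s.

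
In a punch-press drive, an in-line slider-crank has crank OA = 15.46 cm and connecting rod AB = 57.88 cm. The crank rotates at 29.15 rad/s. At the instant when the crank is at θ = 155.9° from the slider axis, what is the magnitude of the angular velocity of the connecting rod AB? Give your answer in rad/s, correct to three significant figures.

ω = 29.15 rad/s
The rod makes angle φ with the slider axis where L sinφ = r sinθ; differentiating, L cosφ·φ̇ = r ω cosθ.
L cosφ = √(L² − r² sin²θ) = 0.57535 m.
|ω_rod| = r ω |cosθ| / √(L² − r² sin²θ) = 0.1546·29.15·0.91283/0.57535 = 7.1501 rad/s.

7.15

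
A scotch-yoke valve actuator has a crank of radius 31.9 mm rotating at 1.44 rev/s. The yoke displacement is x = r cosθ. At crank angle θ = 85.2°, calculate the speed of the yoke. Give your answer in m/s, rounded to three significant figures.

0.288

ω = 9.048 rad/s (from 1.44 rev/s).
x = r cosθ ⇒ ẋ = −rω sinθ.
|v| = rω|sinθ| = 0.0319·9.048·|sin 85.2°| = 0.28761 m/s.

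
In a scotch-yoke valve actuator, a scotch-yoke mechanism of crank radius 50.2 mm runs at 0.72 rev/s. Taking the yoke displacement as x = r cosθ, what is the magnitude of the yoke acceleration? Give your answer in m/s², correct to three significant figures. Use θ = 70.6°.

ω = 4.524 rad/s (from 0.72 rev/s).
x = r cosθ ⇒ ẍ = −rω² cosθ (ω constant).
|a| = rω²|cosθ| = 0.0502·(4.524)²·|cos 70.6°| = 0.34125 m/s².

0.341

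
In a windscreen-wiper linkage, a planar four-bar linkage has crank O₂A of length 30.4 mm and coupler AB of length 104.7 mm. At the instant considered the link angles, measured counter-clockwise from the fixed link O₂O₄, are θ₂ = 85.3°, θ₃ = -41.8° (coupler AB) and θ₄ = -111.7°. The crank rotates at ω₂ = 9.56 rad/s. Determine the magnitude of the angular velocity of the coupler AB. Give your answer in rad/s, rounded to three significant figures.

0.864

ω₂ = 9.56 rad/s
Differentiating the loop-closure r₂e^{iθ₂}+r₃e^{iθ₃}=r₁+r₄e^{iθ₄} gives r₂ω₂e^{iθ₂}+r₃ω₃e^{iθ₃}=r₄ω₄e^{iθ₄}.
Eliminating the other unknown: ω₃ = r₂ω₂ sin(θ₄−θ₂) / [r₃ sin(θ₃−θ₄)].
Numerator sine = +0.29237; denominator sine = +0.93909.
Result = 0.0304·9.56·(+0.29237) / (0.1047·(+0.93909)) = +0.86419 rad/s; magnitude 0.86419 rad/s.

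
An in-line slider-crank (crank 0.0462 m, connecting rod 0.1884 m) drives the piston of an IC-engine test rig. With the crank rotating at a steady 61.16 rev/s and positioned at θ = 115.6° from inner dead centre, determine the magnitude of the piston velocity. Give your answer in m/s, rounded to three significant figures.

ω = 2π·61.2 = 384.3 rad/s
For an in-line slider-crank, x = r cosθ + √(L² − r² sin²θ), so v = −rω sinθ·[1 + r cosθ/√(L² − r² sin²θ)].
With r = 0.0462 m, L = 0.1884 m, θ = 115.6°: √(L² − r² sin²θ) = 0.18374 m.
v = −0.0462·384.3·0.90183·[1 + 0.0462·-0.43209/0.18374] = -14.271 m/s.
|v| = 14.271 m/s.

14.3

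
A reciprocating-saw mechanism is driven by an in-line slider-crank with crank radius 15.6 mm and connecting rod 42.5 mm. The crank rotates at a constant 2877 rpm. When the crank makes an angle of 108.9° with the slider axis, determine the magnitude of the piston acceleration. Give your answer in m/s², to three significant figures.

ω = 2π·2877/60 = 301.3 rad/s
x(θ) = r cosθ + √(L² − r² sin²θ); with ω constant, a = ω²·d²x/dθ².
d²x/dθ² = −r cosθ − r²(cos2θ)/√u − r⁴ sin²2θ/(4u^{3/2}),  u = L² − r² sin²θ = 0.00158842 m².
Substituting r = 0.0156 m, L = 0.0425 m, θ = 108.9°: d²x/dθ² = +0.00979 m.
a = ω²·d²x/dθ² = (301.3)²·(+0.00979) = +888.63 m/s²;  |a| = 888.63 m/s².

889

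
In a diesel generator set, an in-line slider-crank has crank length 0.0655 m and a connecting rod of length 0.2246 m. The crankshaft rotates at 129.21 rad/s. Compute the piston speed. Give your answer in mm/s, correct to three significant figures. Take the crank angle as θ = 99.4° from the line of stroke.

7930

ω = 129.2 rad/s
For an in-line slider-crank, x = r cosθ + √(L² − r² sin²θ), so v = −rω sinθ·[1 + r cosθ/√(L² − r² sin²θ)].
With r = 0.0655 m, L = 0.2246 m, θ = 99.4°: √(L² − r² sin²θ) = 0.2151 m.
v = −0.0655·129.2·0.98657·[1 + 0.0655·-0.16333/0.2151] = -7.9344 m/s.
|v| = 7.9344 m/s = 7934.4 mm/s.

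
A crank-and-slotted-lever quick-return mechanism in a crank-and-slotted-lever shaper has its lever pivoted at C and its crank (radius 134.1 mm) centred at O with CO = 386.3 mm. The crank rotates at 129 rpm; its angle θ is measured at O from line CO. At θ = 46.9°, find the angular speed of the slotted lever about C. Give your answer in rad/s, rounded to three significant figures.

ω = 13.51 rad/s (from 129 rpm).
Crank pin A relative to C: A = (d + r cosθ, r sinθ); lever angle φ = atan2(r sinθ, d + r cosθ).
Differentiating tanφ: φ̇ = rω(d cosθ + r)/(d² + r² + 2dr cosθ).
d² + r² + 2dr cosθ = |CA|² = 0.238002 m²;  d cosθ + r = +0.39805 m.
|ω_lever| = |0.1341·13.51·+0.39805| / 0.238002 = 3.0297 rad/s.

3.03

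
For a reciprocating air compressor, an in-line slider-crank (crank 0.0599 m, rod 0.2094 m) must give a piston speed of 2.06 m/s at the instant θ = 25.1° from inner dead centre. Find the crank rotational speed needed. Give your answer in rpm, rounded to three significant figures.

For an in-line slider-crank, |v_piston| = rω|sinθ|·[1 + r cosθ/√(L² − r² sin²θ)].
With r = 0.0599 m, L = 0.2094 m, θ = 25.1°: the bracketed kinematic factor |dx/dθ| = 0.032041 m.
ω = v/|dx/dθ| = 2.06/0.032041 = 64.293 rad/s.
N = 60ω/(2π) = 613.95 rpm.

614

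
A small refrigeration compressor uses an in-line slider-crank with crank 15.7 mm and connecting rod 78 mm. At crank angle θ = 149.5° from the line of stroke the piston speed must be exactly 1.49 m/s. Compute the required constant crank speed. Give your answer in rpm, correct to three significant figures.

For an in-line slider-crank, |v_piston| = rω|sinθ|·[1 + r cosθ/√(L² − r² sin²θ)].
With r = 0.0157 m, L = 0.078 m, θ = 149.5°: the bracketed kinematic factor |dx/dθ| = 0.0065791 m.
ω = v/|dx/dθ| = 1.49/0.0065791 = 226.47 rad/s.
N = 60ω/(2π) = 2162.7 rpm.

2160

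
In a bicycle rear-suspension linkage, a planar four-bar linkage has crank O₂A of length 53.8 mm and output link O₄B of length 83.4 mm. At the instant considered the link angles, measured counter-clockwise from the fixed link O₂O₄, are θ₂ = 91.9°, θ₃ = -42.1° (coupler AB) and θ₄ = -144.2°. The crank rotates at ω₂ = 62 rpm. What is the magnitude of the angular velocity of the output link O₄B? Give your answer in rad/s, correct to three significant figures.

3.08

ω₂ = 6.493 rad/s (from 62 rpm).
Differentiating the loop-closure r₂e^{iθ₂}+r₃e^{iθ₃}=r₁+r₄e^{iθ₄} gives r₂ω₂e^{iθ₂}+r₃ω₃e^{iθ₃}=r₄ω₄e^{iθ₄}.
Eliminating the other unknown: ω₄ = r₂ω₂ sin(θ₂−θ₃) / [r₄ sin(θ₄−θ₃)].
Numerator sine = +0.71934; denominator sine = -0.97778.
Result = 0.0538·6.493·(+0.71934) / (0.0834·(-0.97778)) = -3.0813 rad/s; magnitude 3.0813 rad/s.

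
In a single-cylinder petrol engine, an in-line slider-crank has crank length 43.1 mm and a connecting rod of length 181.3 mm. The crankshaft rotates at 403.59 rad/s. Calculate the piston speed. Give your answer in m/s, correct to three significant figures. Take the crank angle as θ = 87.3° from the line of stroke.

ω = 403.6 rad/s
For an in-line slider-crank, x = r cosθ + √(L² − r² sin²θ), so v = −rω sinθ·[1 + r cosθ/√(L² − r² sin²θ)].
With r = 0.0431 m, L = 0.1813 m, θ = 87.3°: √(L² − r² sin²θ) = 0.17611 m.
v = −0.0431·403.6·0.99889·[1 + 0.0431·0.04711/0.17611] = -17.576 m/s.
|v| = 17.576 m/s.

17.6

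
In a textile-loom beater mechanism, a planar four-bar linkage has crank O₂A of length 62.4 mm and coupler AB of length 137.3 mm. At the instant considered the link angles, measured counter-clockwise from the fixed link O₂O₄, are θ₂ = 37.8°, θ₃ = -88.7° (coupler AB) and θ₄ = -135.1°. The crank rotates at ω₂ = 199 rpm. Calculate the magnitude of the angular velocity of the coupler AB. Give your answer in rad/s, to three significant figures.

ω₂ = 20.84 rad/s (from 199 rpm).
Differentiating the loop-closure r₂e^{iθ₂}+r₃e^{iθ₃}=r₁+r₄e^{iθ₄} gives r₂ω₂e^{iθ₂}+r₃ω₃e^{iθ₃}=r₄ω₄e^{iθ₄}.
Eliminating the other unknown: ω₃ = r₂ω₂ sin(θ₄−θ₂) / [r₃ sin(θ₃−θ₄)].
Numerator sine = -0.12360; denominator sine = +0.72417.
Result = 0.0624·20.84·(-0.12360) / (0.1373·(+0.72417)) = -1.6165 rad/s; magnitude 1.6165 rad/s.

1.62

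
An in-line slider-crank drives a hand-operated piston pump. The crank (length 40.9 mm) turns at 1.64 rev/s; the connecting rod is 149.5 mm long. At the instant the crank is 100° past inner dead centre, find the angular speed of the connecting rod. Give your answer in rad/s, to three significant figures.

ω = 10.3 rad/s (converted from 1.64 rev/s).
The rod makes angle φ with the slider axis where L sinφ = r sinθ; differentiating, L cosφ·φ̇ = r ω cosθ.
L cosφ = √(L² − r² sin²θ) = 0.14397 m.
|ω_rod| = r ω |cosθ| / √(L² − r² sin²θ) = 0.0409·10.3·0.17365/0.14397 = 0.50832 rad/s.

0.508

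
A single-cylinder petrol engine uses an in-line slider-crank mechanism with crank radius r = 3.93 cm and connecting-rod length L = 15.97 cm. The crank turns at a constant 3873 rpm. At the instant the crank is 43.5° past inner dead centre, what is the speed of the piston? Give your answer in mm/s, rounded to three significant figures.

ω = 2π·3873/60 = 405.6 rad/s
For an in-line slider-crank, x = r cosθ + √(L² − r² sin²θ), so v = −rω sinθ·[1 + r cosθ/√(L² − r² sin²θ)].
With r = 0.0393 m, L = 0.1597 m, θ = 43.5°: √(L² − r² sin²θ) = 0.15739 m.
v = −0.0393·405.6·0.68835·[1 + 0.0393·0.72537/0.15739] = -12.959 m/s.
|v| = 12.959 m/s = 12959 mm/s.

13000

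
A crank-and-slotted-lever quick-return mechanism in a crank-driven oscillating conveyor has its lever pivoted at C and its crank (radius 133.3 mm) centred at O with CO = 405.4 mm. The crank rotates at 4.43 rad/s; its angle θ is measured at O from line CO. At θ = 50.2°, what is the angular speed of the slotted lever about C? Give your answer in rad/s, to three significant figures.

0.923

ω = 4.43 rad/s
Crank pin A relative to C: A = (d + r cosθ, r sinθ); lever angle φ = atan2(r sinθ, d + r cosθ).
Differentiating tanφ: φ̇ = rω(d cosθ + r)/(d² + r² + 2dr cosθ).
d² + r² + 2dr cosθ = |CA|² = 0.251301 m²;  d cosθ + r = +0.3928 m.
|ω_lever| = |0.1333·4.43·+0.3928| / 0.251301 = 0.92302 rad/s.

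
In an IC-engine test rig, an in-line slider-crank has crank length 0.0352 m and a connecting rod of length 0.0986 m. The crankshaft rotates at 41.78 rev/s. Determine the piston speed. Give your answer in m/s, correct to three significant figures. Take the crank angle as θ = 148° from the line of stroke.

ω = 2π·41.8 = 262.5 rad/s
For an in-line slider-crank, x = r cosθ + √(L² − r² sin²θ), so v = −rω sinθ·[1 + r cosθ/√(L² − r² sin²θ)].
With r = 0.0352 m, L = 0.0986 m, θ = 148°: √(L² − r² sin²θ) = 0.09682 m.
v = −0.0352·262.5·0.52992·[1 + 0.0352·-0.84805/0.09682] = -3.3869 m/s.
|v| = 3.3869 m/s.

3.39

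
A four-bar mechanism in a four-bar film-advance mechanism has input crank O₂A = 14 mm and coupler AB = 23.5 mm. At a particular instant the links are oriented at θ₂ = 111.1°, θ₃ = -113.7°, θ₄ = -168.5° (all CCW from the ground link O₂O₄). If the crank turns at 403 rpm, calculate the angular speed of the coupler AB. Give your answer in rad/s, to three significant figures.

ω₂ = 42.2 rad/s (from 403 rpm).
Differentiating the loop-closure r₂e^{iθ₂}+r₃e^{iθ₃}=r₁+r₄e^{iθ₄} gives r₂ω₂e^{iθ₂}+r₃ω₃e^{iθ₃}=r₄ω₄e^{iθ₄}.
Eliminating the other unknown: ω₃ = r₂ω₂ sin(θ₄−θ₂) / [r₃ sin(θ₃−θ₄)].
Numerator sine = +0.98600; denominator sine = +0.81714.
Result = 0.014·42.2·(+0.98600) / (0.0235·(+0.81714)) = +30.337 rad/s; magnitude 30.337 rad/s.

30.3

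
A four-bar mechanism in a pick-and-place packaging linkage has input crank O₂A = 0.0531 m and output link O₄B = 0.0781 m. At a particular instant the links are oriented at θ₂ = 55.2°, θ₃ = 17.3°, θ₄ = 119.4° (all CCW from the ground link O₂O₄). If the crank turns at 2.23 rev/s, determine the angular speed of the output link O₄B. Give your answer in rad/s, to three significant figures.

5.98

ω₂ = 14.01 rad/s (from 2.23 rev/s).
Differentiating the loop-closure r₂e^{iθ₂}+r₃e^{iθ₃}=r₁+r₄e^{iθ₄} gives r₂ω₂e^{iθ₂}+r₃ω₃e^{iθ₃}=r₄ω₄e^{iθ₄}.
Eliminating the other unknown: ω₄ = r₂ω₂ sin(θ₂−θ₃) / [r₄ sin(θ₄−θ₃)].
Numerator sine = +0.61429; denominator sine = +0.97778.
Result = 0.0531·14.01·(+0.61429) / (0.0781·(+0.97778)) = +5.9849 rad/s; magnitude 5.9849 rad/s.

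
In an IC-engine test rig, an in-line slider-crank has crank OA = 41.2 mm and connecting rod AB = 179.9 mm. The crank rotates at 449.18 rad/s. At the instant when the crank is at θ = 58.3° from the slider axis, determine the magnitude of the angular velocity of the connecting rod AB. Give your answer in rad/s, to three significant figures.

ω = 449.2 rad/s
The rod makes angle φ with the slider axis where L sinφ = r sinθ; differentiating, L cosφ·φ̇ = r ω cosθ.
L cosφ = √(L² − r² sin²θ) = 0.17645 m.
|ω_rod| = r ω |cosθ| / √(L² − r² sin²θ) = 0.0412·449.2·0.52547/0.17645 = 55.111 rad/s.

55.1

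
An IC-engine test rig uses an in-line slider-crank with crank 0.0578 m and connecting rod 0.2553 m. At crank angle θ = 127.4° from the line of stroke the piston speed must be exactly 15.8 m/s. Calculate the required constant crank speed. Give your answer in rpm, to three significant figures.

For an in-line slider-crank, |v_piston| = rω|sinθ|·[1 + r cosθ/√(L² − r² sin²θ)].
With r = 0.0578 m, L = 0.2553 m, θ = 127.4°: the bracketed kinematic factor |dx/dθ| = 0.039498 m.
ω = v/|dx/dθ| = 15.8/0.039498 = 400.02 rad/s.
N = 60ω/(2π) = 3819.9 rpm.

3820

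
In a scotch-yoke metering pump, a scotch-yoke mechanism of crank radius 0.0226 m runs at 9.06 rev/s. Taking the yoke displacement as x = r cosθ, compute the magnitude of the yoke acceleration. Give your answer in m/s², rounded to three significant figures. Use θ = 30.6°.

ω = 56.93 rad/s (from 9.06 rev/s).
x = r cosθ ⇒ ẍ = −rω² cosθ (ω constant).
|a| = rω²|cosθ| = 0.0226·(56.93)²·|cos 30.6°| = 63.037 m/s².

63.0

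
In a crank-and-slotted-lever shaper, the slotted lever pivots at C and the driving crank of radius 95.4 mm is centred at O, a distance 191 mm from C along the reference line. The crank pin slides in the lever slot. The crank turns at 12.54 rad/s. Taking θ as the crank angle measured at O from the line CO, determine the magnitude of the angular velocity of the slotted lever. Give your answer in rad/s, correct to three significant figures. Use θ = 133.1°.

ω = 12.54 rad/s
Crank pin A relative to C: A = (d + r cosθ, r sinθ); lever angle φ = atan2(r sinθ, d + r cosθ).
Differentiating tanφ: φ̇ = rω(d cosθ + r)/(d² + r² + 2dr cosθ).
d² + r² + 2dr cosθ = |CA|² = 0.0206818 m²;  d cosθ + r = -0.035105 m.
|ω_lever| = |0.0954·12.54·-0.035105| / 0.0206818 = 2.0306 rad/s.

2.03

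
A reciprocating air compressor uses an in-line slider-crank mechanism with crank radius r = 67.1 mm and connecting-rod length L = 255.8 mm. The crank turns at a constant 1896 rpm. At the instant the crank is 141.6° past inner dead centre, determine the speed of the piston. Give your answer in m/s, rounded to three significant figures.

ω = 2π·1896/60 = 198.5 rad/s
For an in-line slider-crank, x = r cosθ + √(L² − r² sin²θ), so v = −rω sinθ·[1 + r cosθ/√(L² − r² sin²θ)].
With r = 0.0671 m, L = 0.2558 m, θ = 141.6°: √(L² − r² sin²θ) = 0.25238 m.
v = −0.0671·198.5·0.62115·[1 + 0.0671·-0.78369/0.25238] = -6.5511 m/s.
|v| = 6.5511 m/s.

6.55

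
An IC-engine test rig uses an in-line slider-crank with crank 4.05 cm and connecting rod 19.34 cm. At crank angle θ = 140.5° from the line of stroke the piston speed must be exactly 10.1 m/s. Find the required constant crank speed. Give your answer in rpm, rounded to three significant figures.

For an in-line slider-crank, |v_piston| = rω|sinθ|·[1 + r cosθ/√(L² − r² sin²θ)].
With r = 0.0405 m, L = 0.1934 m, θ = 140.5°: the bracketed kinematic factor |dx/dθ| = 0.021561 m.
ω = v/|dx/dθ| = 10.1/0.021561 = 468.44 rad/s.
N = 60ω/(2π) = 4473.2 rpm.

4470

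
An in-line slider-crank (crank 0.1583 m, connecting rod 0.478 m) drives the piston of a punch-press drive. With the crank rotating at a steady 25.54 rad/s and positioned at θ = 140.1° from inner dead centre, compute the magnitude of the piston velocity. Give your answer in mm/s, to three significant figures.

1920

ω = 25.54 rad/s
For an in-line slider-crank, x = r cosθ + √(L² − r² sin²θ), so v = −rω sinθ·[1 + r cosθ/√(L² − r² sin²θ)].
With r = 0.1583 m, L = 0.478 m, θ = 140.1°: √(L² − r² sin²θ) = 0.46709 m.
v = −0.1583·25.54·0.64145·[1 + 0.1583·-0.76717/0.46709] = -1.9191 m/s.
|v| = 1.9191 m/s = 1919.1 mm/s.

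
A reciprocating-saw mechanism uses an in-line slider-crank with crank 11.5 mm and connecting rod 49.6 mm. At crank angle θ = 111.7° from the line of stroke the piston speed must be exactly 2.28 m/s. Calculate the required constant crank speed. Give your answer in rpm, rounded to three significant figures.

2230

For an in-line slider-crank, |v_piston| = rω|sinθ|·[1 + r cosθ/√(L² − r² sin²θ)].
With r = 0.0115 m, L = 0.0496 m, θ = 111.7°: the bracketed kinematic factor |dx/dθ| = 0.009747 m.
ω = v/|dx/dθ| = 2.28/0.009747 = 233.92 rad/s.
N = 60ω/(2π) = 2233.8 rpm.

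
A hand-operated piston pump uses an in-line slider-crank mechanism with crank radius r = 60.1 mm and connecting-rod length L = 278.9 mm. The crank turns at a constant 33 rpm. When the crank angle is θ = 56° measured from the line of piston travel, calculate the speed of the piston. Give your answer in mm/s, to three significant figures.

193

ω = 2π·33/60 = 3.456 rad/s
For an in-line slider-crank, x = r cosθ + √(L² − r² sin²θ), so v = −rω sinθ·[1 + r cosθ/√(L² − r² sin²θ)].
With r = 0.0601 m, L = 0.2789 m, θ = 56°: √(L² − r² sin²θ) = 0.27441 m.
v = −0.0601·3.456·0.82904·[1 + 0.0601·0.55919/0.27441] = -0.19327 m/s.
|v| = 0.19327 m/s = 193.27 mm/s.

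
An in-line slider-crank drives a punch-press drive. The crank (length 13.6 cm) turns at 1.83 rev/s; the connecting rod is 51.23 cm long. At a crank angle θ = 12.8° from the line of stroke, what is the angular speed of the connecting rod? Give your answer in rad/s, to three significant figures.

2.98

ω = 11.5 rad/s (converted from 1.83 rev/s).
The rod makes angle φ with the slider axis where L sinφ = r sinθ; differentiating, L cosφ·φ̇ = r ω cosθ.
L cosφ = √(L² − r² sin²θ) = 0.51141 m.
|ω_rod| = r ω |cosθ| / √(L² − r² sin²θ) = 0.136·11.5·0.97515/0.51141 = 2.9817 rad/s.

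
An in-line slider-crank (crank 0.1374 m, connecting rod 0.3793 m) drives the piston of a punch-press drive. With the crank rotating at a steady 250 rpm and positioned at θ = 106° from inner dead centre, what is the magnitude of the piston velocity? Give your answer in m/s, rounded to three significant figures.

3.09

ω = 2π·250/60 = 26.18 rad/s
For an in-line slider-crank, x = r cosθ + √(L² − r² sin²θ), so v = −rω sinθ·[1 + r cosθ/√(L² − r² sin²θ)].
With r = 0.1374 m, L = 0.3793 m, θ = 106°: √(L² − r² sin²θ) = 0.35556 m.
v = −0.1374·26.18·0.96126·[1 + 0.1374·-0.27564/0.35556] = -3.0895 m/s.
|v| = 3.0895 m/s.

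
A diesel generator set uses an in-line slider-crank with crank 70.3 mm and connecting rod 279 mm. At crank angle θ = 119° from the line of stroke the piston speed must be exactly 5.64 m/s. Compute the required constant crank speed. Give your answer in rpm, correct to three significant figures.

1000

For an in-line slider-crank, |v_piston| = rω|sinθ|·[1 + r cosθ/√(L² − r² sin²θ)].
With r = 0.0703 m, L = 0.279 m, θ = 119°: the bracketed kinematic factor |dx/dθ| = 0.053785 m.
ω = v/|dx/dθ| = 5.64/0.053785 = 104.86 rad/s.
N = 60ω/(2π) = 1001.3 rpm.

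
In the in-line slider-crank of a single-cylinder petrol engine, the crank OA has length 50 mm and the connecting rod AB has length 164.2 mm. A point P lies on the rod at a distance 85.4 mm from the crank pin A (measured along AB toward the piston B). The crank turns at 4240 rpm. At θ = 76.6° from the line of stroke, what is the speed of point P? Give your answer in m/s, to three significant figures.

ω = 444 rad/s.  Crank-pin speed |V_A| = rω = 22.201 m/s, perpendicular to OA.
Rod angle: sinφ = −(r/L) sinθ ⇒ φ = -17.231°; ω_rod = −rω cosθ/√(L²−r²sin²θ) = -32.806 rad/s.
V_P = V_A + ω_rod × AP, with AP = 0.0854 m along the rod.
Components: V_Px = −rω sinθ − a·ω_rod·sinφ = -22.426 m/s;  V_Py = rω cosθ + a·ω_rod·cosφ = +2.4691 m/s.
|V_P| = √(V_Px² + V_Py²) = 22.562 m/s.

22.6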